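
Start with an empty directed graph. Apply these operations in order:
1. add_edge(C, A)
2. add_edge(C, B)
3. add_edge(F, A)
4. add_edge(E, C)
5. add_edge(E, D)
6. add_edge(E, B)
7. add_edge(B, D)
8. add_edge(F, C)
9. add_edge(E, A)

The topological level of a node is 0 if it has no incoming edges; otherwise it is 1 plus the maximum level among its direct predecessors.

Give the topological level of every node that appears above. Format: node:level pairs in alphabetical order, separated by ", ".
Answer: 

Op 1: add_edge(C, A). Edges now: 1
Op 2: add_edge(C, B). Edges now: 2
Op 3: add_edge(F, A). Edges now: 3
Op 4: add_edge(E, C). Edges now: 4
Op 5: add_edge(E, D). Edges now: 5
Op 6: add_edge(E, B). Edges now: 6
Op 7: add_edge(B, D). Edges now: 7
Op 8: add_edge(F, C). Edges now: 8
Op 9: add_edge(E, A). Edges now: 9
Compute levels (Kahn BFS):
  sources (in-degree 0): E, F
  process E: level=0
    E->A: in-degree(A)=2, level(A)>=1
    E->B: in-degree(B)=1, level(B)>=1
    E->C: in-degree(C)=1, level(C)>=1
    E->D: in-degree(D)=1, level(D)>=1
  process F: level=0
    F->A: in-degree(A)=1, level(A)>=1
    F->C: in-degree(C)=0, level(C)=1, enqueue
  process C: level=1
    C->A: in-degree(A)=0, level(A)=2, enqueue
    C->B: in-degree(B)=0, level(B)=2, enqueue
  process A: level=2
  process B: level=2
    B->D: in-degree(D)=0, level(D)=3, enqueue
  process D: level=3
All levels: A:2, B:2, C:1, D:3, E:0, F:0

Answer: A:2, B:2, C:1, D:3, E:0, F:0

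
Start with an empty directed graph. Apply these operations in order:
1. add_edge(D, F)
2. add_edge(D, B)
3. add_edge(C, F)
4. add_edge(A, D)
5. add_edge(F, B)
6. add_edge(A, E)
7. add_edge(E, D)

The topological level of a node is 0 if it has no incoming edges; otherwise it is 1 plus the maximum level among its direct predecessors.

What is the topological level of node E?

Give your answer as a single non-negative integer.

Op 1: add_edge(D, F). Edges now: 1
Op 2: add_edge(D, B). Edges now: 2
Op 3: add_edge(C, F). Edges now: 3
Op 4: add_edge(A, D). Edges now: 4
Op 5: add_edge(F, B). Edges now: 5
Op 6: add_edge(A, E). Edges now: 6
Op 7: add_edge(E, D). Edges now: 7
Compute levels (Kahn BFS):
  sources (in-degree 0): A, C
  process A: level=0
    A->D: in-degree(D)=1, level(D)>=1
    A->E: in-degree(E)=0, level(E)=1, enqueue
  process C: level=0
    C->F: in-degree(F)=1, level(F)>=1
  process E: level=1
    E->D: in-degree(D)=0, level(D)=2, enqueue
  process D: level=2
    D->B: in-degree(B)=1, level(B)>=3
    D->F: in-degree(F)=0, level(F)=3, enqueue
  process F: level=3
    F->B: in-degree(B)=0, level(B)=4, enqueue
  process B: level=4
All levels: A:0, B:4, C:0, D:2, E:1, F:3
level(E) = 1

Answer: 1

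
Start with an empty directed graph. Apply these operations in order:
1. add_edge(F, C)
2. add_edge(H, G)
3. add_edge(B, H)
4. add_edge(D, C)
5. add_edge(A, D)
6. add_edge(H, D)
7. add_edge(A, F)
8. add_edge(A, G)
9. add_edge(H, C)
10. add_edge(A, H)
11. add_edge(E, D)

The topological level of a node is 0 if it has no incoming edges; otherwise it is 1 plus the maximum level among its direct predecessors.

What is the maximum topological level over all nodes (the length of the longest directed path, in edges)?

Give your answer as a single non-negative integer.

Answer: 3

Derivation:
Op 1: add_edge(F, C). Edges now: 1
Op 2: add_edge(H, G). Edges now: 2
Op 3: add_edge(B, H). Edges now: 3
Op 4: add_edge(D, C). Edges now: 4
Op 5: add_edge(A, D). Edges now: 5
Op 6: add_edge(H, D). Edges now: 6
Op 7: add_edge(A, F). Edges now: 7
Op 8: add_edge(A, G). Edges now: 8
Op 9: add_edge(H, C). Edges now: 9
Op 10: add_edge(A, H). Edges now: 10
Op 11: add_edge(E, D). Edges now: 11
Compute levels (Kahn BFS):
  sources (in-degree 0): A, B, E
  process A: level=0
    A->D: in-degree(D)=2, level(D)>=1
    A->F: in-degree(F)=0, level(F)=1, enqueue
    A->G: in-degree(G)=1, level(G)>=1
    A->H: in-degree(H)=1, level(H)>=1
  process B: level=0
    B->H: in-degree(H)=0, level(H)=1, enqueue
  process E: level=0
    E->D: in-degree(D)=1, level(D)>=1
  process F: level=1
    F->C: in-degree(C)=2, level(C)>=2
  process H: level=1
    H->C: in-degree(C)=1, level(C)>=2
    H->D: in-degree(D)=0, level(D)=2, enqueue
    H->G: in-degree(G)=0, level(G)=2, enqueue
  process D: level=2
    D->C: in-degree(C)=0, level(C)=3, enqueue
  process G: level=2
  process C: level=3
All levels: A:0, B:0, C:3, D:2, E:0, F:1, G:2, H:1
max level = 3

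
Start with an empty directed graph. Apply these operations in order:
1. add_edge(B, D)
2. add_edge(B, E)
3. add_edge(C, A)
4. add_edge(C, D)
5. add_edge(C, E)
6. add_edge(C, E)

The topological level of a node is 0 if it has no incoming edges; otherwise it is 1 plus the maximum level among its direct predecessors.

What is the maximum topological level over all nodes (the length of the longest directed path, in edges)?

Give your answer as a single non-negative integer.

Answer: 1

Derivation:
Op 1: add_edge(B, D). Edges now: 1
Op 2: add_edge(B, E). Edges now: 2
Op 3: add_edge(C, A). Edges now: 3
Op 4: add_edge(C, D). Edges now: 4
Op 5: add_edge(C, E). Edges now: 5
Op 6: add_edge(C, E) (duplicate, no change). Edges now: 5
Compute levels (Kahn BFS):
  sources (in-degree 0): B, C
  process B: level=0
    B->D: in-degree(D)=1, level(D)>=1
    B->E: in-degree(E)=1, level(E)>=1
  process C: level=0
    C->A: in-degree(A)=0, level(A)=1, enqueue
    C->D: in-degree(D)=0, level(D)=1, enqueue
    C->E: in-degree(E)=0, level(E)=1, enqueue
  process A: level=1
  process D: level=1
  process E: level=1
All levels: A:1, B:0, C:0, D:1, E:1
max level = 1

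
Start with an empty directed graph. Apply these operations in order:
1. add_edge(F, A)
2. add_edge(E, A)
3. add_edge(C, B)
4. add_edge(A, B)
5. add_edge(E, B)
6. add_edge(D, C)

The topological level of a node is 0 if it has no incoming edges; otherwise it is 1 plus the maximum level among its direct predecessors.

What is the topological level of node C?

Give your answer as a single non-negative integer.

Op 1: add_edge(F, A). Edges now: 1
Op 2: add_edge(E, A). Edges now: 2
Op 3: add_edge(C, B). Edges now: 3
Op 4: add_edge(A, B). Edges now: 4
Op 5: add_edge(E, B). Edges now: 5
Op 6: add_edge(D, C). Edges now: 6
Compute levels (Kahn BFS):
  sources (in-degree 0): D, E, F
  process D: level=0
    D->C: in-degree(C)=0, level(C)=1, enqueue
  process E: level=0
    E->A: in-degree(A)=1, level(A)>=1
    E->B: in-degree(B)=2, level(B)>=1
  process F: level=0
    F->A: in-degree(A)=0, level(A)=1, enqueue
  process C: level=1
    C->B: in-degree(B)=1, level(B)>=2
  process A: level=1
    A->B: in-degree(B)=0, level(B)=2, enqueue
  process B: level=2
All levels: A:1, B:2, C:1, D:0, E:0, F:0
level(C) = 1

Answer: 1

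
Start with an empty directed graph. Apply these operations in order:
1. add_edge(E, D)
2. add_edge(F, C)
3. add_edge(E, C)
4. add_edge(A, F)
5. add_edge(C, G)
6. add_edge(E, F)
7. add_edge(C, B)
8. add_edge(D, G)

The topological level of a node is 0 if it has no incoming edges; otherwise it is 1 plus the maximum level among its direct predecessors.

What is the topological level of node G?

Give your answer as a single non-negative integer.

Op 1: add_edge(E, D). Edges now: 1
Op 2: add_edge(F, C). Edges now: 2
Op 3: add_edge(E, C). Edges now: 3
Op 4: add_edge(A, F). Edges now: 4
Op 5: add_edge(C, G). Edges now: 5
Op 6: add_edge(E, F). Edges now: 6
Op 7: add_edge(C, B). Edges now: 7
Op 8: add_edge(D, G). Edges now: 8
Compute levels (Kahn BFS):
  sources (in-degree 0): A, E
  process A: level=0
    A->F: in-degree(F)=1, level(F)>=1
  process E: level=0
    E->C: in-degree(C)=1, level(C)>=1
    E->D: in-degree(D)=0, level(D)=1, enqueue
    E->F: in-degree(F)=0, level(F)=1, enqueue
  process D: level=1
    D->G: in-degree(G)=1, level(G)>=2
  process F: level=1
    F->C: in-degree(C)=0, level(C)=2, enqueue
  process C: level=2
    C->B: in-degree(B)=0, level(B)=3, enqueue
    C->G: in-degree(G)=0, level(G)=3, enqueue
  process B: level=3
  process G: level=3
All levels: A:0, B:3, C:2, D:1, E:0, F:1, G:3
level(G) = 3

Answer: 3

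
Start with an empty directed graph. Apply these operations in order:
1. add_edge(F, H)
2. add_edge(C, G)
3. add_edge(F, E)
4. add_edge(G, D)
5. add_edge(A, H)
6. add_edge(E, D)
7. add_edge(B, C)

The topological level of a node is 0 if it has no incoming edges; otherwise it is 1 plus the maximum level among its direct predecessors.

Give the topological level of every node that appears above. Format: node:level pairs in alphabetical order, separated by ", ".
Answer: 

Op 1: add_edge(F, H). Edges now: 1
Op 2: add_edge(C, G). Edges now: 2
Op 3: add_edge(F, E). Edges now: 3
Op 4: add_edge(G, D). Edges now: 4
Op 5: add_edge(A, H). Edges now: 5
Op 6: add_edge(E, D). Edges now: 6
Op 7: add_edge(B, C). Edges now: 7
Compute levels (Kahn BFS):
  sources (in-degree 0): A, B, F
  process A: level=0
    A->H: in-degree(H)=1, level(H)>=1
  process B: level=0
    B->C: in-degree(C)=0, level(C)=1, enqueue
  process F: level=0
    F->E: in-degree(E)=0, level(E)=1, enqueue
    F->H: in-degree(H)=0, level(H)=1, enqueue
  process C: level=1
    C->G: in-degree(G)=0, level(G)=2, enqueue
  process E: level=1
    E->D: in-degree(D)=1, level(D)>=2
  process H: level=1
  process G: level=2
    G->D: in-degree(D)=0, level(D)=3, enqueue
  process D: level=3
All levels: A:0, B:0, C:1, D:3, E:1, F:0, G:2, H:1

Answer: A:0, B:0, C:1, D:3, E:1, F:0, G:2, H:1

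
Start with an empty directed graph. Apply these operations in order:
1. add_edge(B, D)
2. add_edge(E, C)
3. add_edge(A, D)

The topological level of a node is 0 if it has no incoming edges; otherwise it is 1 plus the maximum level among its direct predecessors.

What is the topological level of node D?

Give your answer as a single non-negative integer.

Op 1: add_edge(B, D). Edges now: 1
Op 2: add_edge(E, C). Edges now: 2
Op 3: add_edge(A, D). Edges now: 3
Compute levels (Kahn BFS):
  sources (in-degree 0): A, B, E
  process A: level=0
    A->D: in-degree(D)=1, level(D)>=1
  process B: level=0
    B->D: in-degree(D)=0, level(D)=1, enqueue
  process E: level=0
    E->C: in-degree(C)=0, level(C)=1, enqueue
  process D: level=1
  process C: level=1
All levels: A:0, B:0, C:1, D:1, E:0
level(D) = 1

Answer: 1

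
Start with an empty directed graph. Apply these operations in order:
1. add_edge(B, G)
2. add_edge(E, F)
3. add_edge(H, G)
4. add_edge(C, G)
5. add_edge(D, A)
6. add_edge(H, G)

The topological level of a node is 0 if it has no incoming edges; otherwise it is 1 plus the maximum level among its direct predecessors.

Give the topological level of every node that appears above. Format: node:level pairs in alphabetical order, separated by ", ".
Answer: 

Answer: A:1, B:0, C:0, D:0, E:0, F:1, G:1, H:0

Derivation:
Op 1: add_edge(B, G). Edges now: 1
Op 2: add_edge(E, F). Edges now: 2
Op 3: add_edge(H, G). Edges now: 3
Op 4: add_edge(C, G). Edges now: 4
Op 5: add_edge(D, A). Edges now: 5
Op 6: add_edge(H, G) (duplicate, no change). Edges now: 5
Compute levels (Kahn BFS):
  sources (in-degree 0): B, C, D, E, H
  process B: level=0
    B->G: in-degree(G)=2, level(G)>=1
  process C: level=0
    C->G: in-degree(G)=1, level(G)>=1
  process D: level=0
    D->A: in-degree(A)=0, level(A)=1, enqueue
  process E: level=0
    E->F: in-degree(F)=0, level(F)=1, enqueue
  process H: level=0
    H->G: in-degree(G)=0, level(G)=1, enqueue
  process A: level=1
  process F: level=1
  process G: level=1
All levels: A:1, B:0, C:0, D:0, E:0, F:1, G:1, H:0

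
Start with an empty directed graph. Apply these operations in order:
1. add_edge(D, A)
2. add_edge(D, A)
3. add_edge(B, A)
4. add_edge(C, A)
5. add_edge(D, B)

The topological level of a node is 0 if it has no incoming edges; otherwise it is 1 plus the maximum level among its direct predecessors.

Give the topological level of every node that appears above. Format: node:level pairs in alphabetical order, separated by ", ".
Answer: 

Op 1: add_edge(D, A). Edges now: 1
Op 2: add_edge(D, A) (duplicate, no change). Edges now: 1
Op 3: add_edge(B, A). Edges now: 2
Op 4: add_edge(C, A). Edges now: 3
Op 5: add_edge(D, B). Edges now: 4
Compute levels (Kahn BFS):
  sources (in-degree 0): C, D
  process C: level=0
    C->A: in-degree(A)=2, level(A)>=1
  process D: level=0
    D->A: in-degree(A)=1, level(A)>=1
    D->B: in-degree(B)=0, level(B)=1, enqueue
  process B: level=1
    B->A: in-degree(A)=0, level(A)=2, enqueue
  process A: level=2
All levels: A:2, B:1, C:0, D:0

Answer: A:2, B:1, C:0, D:0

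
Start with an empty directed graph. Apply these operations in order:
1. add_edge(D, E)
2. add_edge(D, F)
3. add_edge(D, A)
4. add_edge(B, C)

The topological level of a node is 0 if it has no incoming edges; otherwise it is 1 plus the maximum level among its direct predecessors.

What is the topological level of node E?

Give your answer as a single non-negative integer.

Op 1: add_edge(D, E). Edges now: 1
Op 2: add_edge(D, F). Edges now: 2
Op 3: add_edge(D, A). Edges now: 3
Op 4: add_edge(B, C). Edges now: 4
Compute levels (Kahn BFS):
  sources (in-degree 0): B, D
  process B: level=0
    B->C: in-degree(C)=0, level(C)=1, enqueue
  process D: level=0
    D->A: in-degree(A)=0, level(A)=1, enqueue
    D->E: in-degree(E)=0, level(E)=1, enqueue
    D->F: in-degree(F)=0, level(F)=1, enqueue
  process C: level=1
  process A: level=1
  process E: level=1
  process F: level=1
All levels: A:1, B:0, C:1, D:0, E:1, F:1
level(E) = 1

Answer: 1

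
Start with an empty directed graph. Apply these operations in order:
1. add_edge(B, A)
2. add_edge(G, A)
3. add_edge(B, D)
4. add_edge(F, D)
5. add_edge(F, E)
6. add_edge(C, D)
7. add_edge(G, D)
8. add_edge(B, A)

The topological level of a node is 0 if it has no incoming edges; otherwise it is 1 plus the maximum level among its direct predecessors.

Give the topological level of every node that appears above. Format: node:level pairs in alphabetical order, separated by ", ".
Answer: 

Answer: A:1, B:0, C:0, D:1, E:1, F:0, G:0

Derivation:
Op 1: add_edge(B, A). Edges now: 1
Op 2: add_edge(G, A). Edges now: 2
Op 3: add_edge(B, D). Edges now: 3
Op 4: add_edge(F, D). Edges now: 4
Op 5: add_edge(F, E). Edges now: 5
Op 6: add_edge(C, D). Edges now: 6
Op 7: add_edge(G, D). Edges now: 7
Op 8: add_edge(B, A) (duplicate, no change). Edges now: 7
Compute levels (Kahn BFS):
  sources (in-degree 0): B, C, F, G
  process B: level=0
    B->A: in-degree(A)=1, level(A)>=1
    B->D: in-degree(D)=3, level(D)>=1
  process C: level=0
    C->D: in-degree(D)=2, level(D)>=1
  process F: level=0
    F->D: in-degree(D)=1, level(D)>=1
    F->E: in-degree(E)=0, level(E)=1, enqueue
  process G: level=0
    G->A: in-degree(A)=0, level(A)=1, enqueue
    G->D: in-degree(D)=0, level(D)=1, enqueue
  process E: level=1
  process A: level=1
  process D: level=1
All levels: A:1, B:0, C:0, D:1, E:1, F:0, G:0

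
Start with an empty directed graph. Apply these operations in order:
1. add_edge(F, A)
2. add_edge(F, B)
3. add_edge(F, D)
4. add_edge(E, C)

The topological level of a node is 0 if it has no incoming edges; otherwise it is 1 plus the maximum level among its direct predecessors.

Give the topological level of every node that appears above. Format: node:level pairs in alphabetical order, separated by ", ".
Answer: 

Op 1: add_edge(F, A). Edges now: 1
Op 2: add_edge(F, B). Edges now: 2
Op 3: add_edge(F, D). Edges now: 3
Op 4: add_edge(E, C). Edges now: 4
Compute levels (Kahn BFS):
  sources (in-degree 0): E, F
  process E: level=0
    E->C: in-degree(C)=0, level(C)=1, enqueue
  process F: level=0
    F->A: in-degree(A)=0, level(A)=1, enqueue
    F->B: in-degree(B)=0, level(B)=1, enqueue
    F->D: in-degree(D)=0, level(D)=1, enqueue
  process C: level=1
  process A: level=1
  process B: level=1
  process D: level=1
All levels: A:1, B:1, C:1, D:1, E:0, F:0

Answer: A:1, B:1, C:1, D:1, E:0, F:0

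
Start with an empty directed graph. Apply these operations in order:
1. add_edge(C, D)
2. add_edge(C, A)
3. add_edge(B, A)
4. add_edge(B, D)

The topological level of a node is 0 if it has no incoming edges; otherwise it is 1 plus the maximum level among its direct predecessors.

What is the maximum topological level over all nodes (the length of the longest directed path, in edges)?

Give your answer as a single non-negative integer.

Answer: 1

Derivation:
Op 1: add_edge(C, D). Edges now: 1
Op 2: add_edge(C, A). Edges now: 2
Op 3: add_edge(B, A). Edges now: 3
Op 4: add_edge(B, D). Edges now: 4
Compute levels (Kahn BFS):
  sources (in-degree 0): B, C
  process B: level=0
    B->A: in-degree(A)=1, level(A)>=1
    B->D: in-degree(D)=1, level(D)>=1
  process C: level=0
    C->A: in-degree(A)=0, level(A)=1, enqueue
    C->D: in-degree(D)=0, level(D)=1, enqueue
  process A: level=1
  process D: level=1
All levels: A:1, B:0, C:0, D:1
max level = 1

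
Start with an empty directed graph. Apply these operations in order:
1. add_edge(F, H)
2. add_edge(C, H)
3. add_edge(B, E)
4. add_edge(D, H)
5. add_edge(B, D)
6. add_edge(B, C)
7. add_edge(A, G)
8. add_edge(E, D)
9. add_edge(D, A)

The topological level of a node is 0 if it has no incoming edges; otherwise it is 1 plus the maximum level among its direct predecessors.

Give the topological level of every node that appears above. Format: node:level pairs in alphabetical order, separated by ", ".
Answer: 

Answer: A:3, B:0, C:1, D:2, E:1, F:0, G:4, H:3

Derivation:
Op 1: add_edge(F, H). Edges now: 1
Op 2: add_edge(C, H). Edges now: 2
Op 3: add_edge(B, E). Edges now: 3
Op 4: add_edge(D, H). Edges now: 4
Op 5: add_edge(B, D). Edges now: 5
Op 6: add_edge(B, C). Edges now: 6
Op 7: add_edge(A, G). Edges now: 7
Op 8: add_edge(E, D). Edges now: 8
Op 9: add_edge(D, A). Edges now: 9
Compute levels (Kahn BFS):
  sources (in-degree 0): B, F
  process B: level=0
    B->C: in-degree(C)=0, level(C)=1, enqueue
    B->D: in-degree(D)=1, level(D)>=1
    B->E: in-degree(E)=0, level(E)=1, enqueue
  process F: level=0
    F->H: in-degree(H)=2, level(H)>=1
  process C: level=1
    C->H: in-degree(H)=1, level(H)>=2
  process E: level=1
    E->D: in-degree(D)=0, level(D)=2, enqueue
  process D: level=2
    D->A: in-degree(A)=0, level(A)=3, enqueue
    D->H: in-degree(H)=0, level(H)=3, enqueue
  process A: level=3
    A->G: in-degree(G)=0, level(G)=4, enqueue
  process H: level=3
  process G: level=4
All levels: A:3, B:0, C:1, D:2, E:1, F:0, G:4, H:3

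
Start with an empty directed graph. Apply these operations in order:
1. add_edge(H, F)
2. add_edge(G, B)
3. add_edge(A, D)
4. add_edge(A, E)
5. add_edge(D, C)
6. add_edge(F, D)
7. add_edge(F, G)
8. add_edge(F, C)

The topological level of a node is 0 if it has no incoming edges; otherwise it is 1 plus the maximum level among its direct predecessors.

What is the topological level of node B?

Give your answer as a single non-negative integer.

Op 1: add_edge(H, F). Edges now: 1
Op 2: add_edge(G, B). Edges now: 2
Op 3: add_edge(A, D). Edges now: 3
Op 4: add_edge(A, E). Edges now: 4
Op 5: add_edge(D, C). Edges now: 5
Op 6: add_edge(F, D). Edges now: 6
Op 7: add_edge(F, G). Edges now: 7
Op 8: add_edge(F, C). Edges now: 8
Compute levels (Kahn BFS):
  sources (in-degree 0): A, H
  process A: level=0
    A->D: in-degree(D)=1, level(D)>=1
    A->E: in-degree(E)=0, level(E)=1, enqueue
  process H: level=0
    H->F: in-degree(F)=0, level(F)=1, enqueue
  process E: level=1
  process F: level=1
    F->C: in-degree(C)=1, level(C)>=2
    F->D: in-degree(D)=0, level(D)=2, enqueue
    F->G: in-degree(G)=0, level(G)=2, enqueue
  process D: level=2
    D->C: in-degree(C)=0, level(C)=3, enqueue
  process G: level=2
    G->B: in-degree(B)=0, level(B)=3, enqueue
  process C: level=3
  process B: level=3
All levels: A:0, B:3, C:3, D:2, E:1, F:1, G:2, H:0
level(B) = 3

Answer: 3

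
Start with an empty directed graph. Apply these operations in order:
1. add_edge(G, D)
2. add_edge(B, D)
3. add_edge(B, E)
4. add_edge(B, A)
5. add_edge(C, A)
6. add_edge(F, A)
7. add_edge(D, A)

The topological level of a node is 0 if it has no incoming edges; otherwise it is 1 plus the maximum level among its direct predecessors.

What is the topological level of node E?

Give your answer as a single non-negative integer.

Op 1: add_edge(G, D). Edges now: 1
Op 2: add_edge(B, D). Edges now: 2
Op 3: add_edge(B, E). Edges now: 3
Op 4: add_edge(B, A). Edges now: 4
Op 5: add_edge(C, A). Edges now: 5
Op 6: add_edge(F, A). Edges now: 6
Op 7: add_edge(D, A). Edges now: 7
Compute levels (Kahn BFS):
  sources (in-degree 0): B, C, F, G
  process B: level=0
    B->A: in-degree(A)=3, level(A)>=1
    B->D: in-degree(D)=1, level(D)>=1
    B->E: in-degree(E)=0, level(E)=1, enqueue
  process C: level=0
    C->A: in-degree(A)=2, level(A)>=1
  process F: level=0
    F->A: in-degree(A)=1, level(A)>=1
  process G: level=0
    G->D: in-degree(D)=0, level(D)=1, enqueue
  process E: level=1
  process D: level=1
    D->A: in-degree(A)=0, level(A)=2, enqueue
  process A: level=2
All levels: A:2, B:0, C:0, D:1, E:1, F:0, G:0
level(E) = 1

Answer: 1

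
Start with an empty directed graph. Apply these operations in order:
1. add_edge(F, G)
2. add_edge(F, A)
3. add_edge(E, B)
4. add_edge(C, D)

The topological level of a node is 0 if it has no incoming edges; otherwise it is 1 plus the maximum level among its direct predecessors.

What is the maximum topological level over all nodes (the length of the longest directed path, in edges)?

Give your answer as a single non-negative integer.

Answer: 1

Derivation:
Op 1: add_edge(F, G). Edges now: 1
Op 2: add_edge(F, A). Edges now: 2
Op 3: add_edge(E, B). Edges now: 3
Op 4: add_edge(C, D). Edges now: 4
Compute levels (Kahn BFS):
  sources (in-degree 0): C, E, F
  process C: level=0
    C->D: in-degree(D)=0, level(D)=1, enqueue
  process E: level=0
    E->B: in-degree(B)=0, level(B)=1, enqueue
  process F: level=0
    F->A: in-degree(A)=0, level(A)=1, enqueue
    F->G: in-degree(G)=0, level(G)=1, enqueue
  process D: level=1
  process B: level=1
  process A: level=1
  process G: level=1
All levels: A:1, B:1, C:0, D:1, E:0, F:0, G:1
max level = 1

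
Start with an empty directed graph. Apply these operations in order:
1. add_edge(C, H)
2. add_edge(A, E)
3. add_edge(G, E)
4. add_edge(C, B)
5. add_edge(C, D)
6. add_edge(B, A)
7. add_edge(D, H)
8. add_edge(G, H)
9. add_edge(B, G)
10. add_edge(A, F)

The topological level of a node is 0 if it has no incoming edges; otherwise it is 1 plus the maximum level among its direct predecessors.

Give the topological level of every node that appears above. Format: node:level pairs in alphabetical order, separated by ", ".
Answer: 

Op 1: add_edge(C, H). Edges now: 1
Op 2: add_edge(A, E). Edges now: 2
Op 3: add_edge(G, E). Edges now: 3
Op 4: add_edge(C, B). Edges now: 4
Op 5: add_edge(C, D). Edges now: 5
Op 6: add_edge(B, A). Edges now: 6
Op 7: add_edge(D, H). Edges now: 7
Op 8: add_edge(G, H). Edges now: 8
Op 9: add_edge(B, G). Edges now: 9
Op 10: add_edge(A, F). Edges now: 10
Compute levels (Kahn BFS):
  sources (in-degree 0): C
  process C: level=0
    C->B: in-degree(B)=0, level(B)=1, enqueue
    C->D: in-degree(D)=0, level(D)=1, enqueue
    C->H: in-degree(H)=2, level(H)>=1
  process B: level=1
    B->A: in-degree(A)=0, level(A)=2, enqueue
    B->G: in-degree(G)=0, level(G)=2, enqueue
  process D: level=1
    D->H: in-degree(H)=1, level(H)>=2
  process A: level=2
    A->E: in-degree(E)=1, level(E)>=3
    A->F: in-degree(F)=0, level(F)=3, enqueue
  process G: level=2
    G->E: in-degree(E)=0, level(E)=3, enqueue
    G->H: in-degree(H)=0, level(H)=3, enqueue
  process F: level=3
  process E: level=3
  process H: level=3
All levels: A:2, B:1, C:0, D:1, E:3, F:3, G:2, H:3

Answer: A:2, B:1, C:0, D:1, E:3, F:3, G:2, H:3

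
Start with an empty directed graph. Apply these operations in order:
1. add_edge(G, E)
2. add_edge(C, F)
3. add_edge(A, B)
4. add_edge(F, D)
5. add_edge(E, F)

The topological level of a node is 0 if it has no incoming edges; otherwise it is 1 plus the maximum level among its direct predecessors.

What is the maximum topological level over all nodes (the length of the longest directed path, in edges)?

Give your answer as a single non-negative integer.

Op 1: add_edge(G, E). Edges now: 1
Op 2: add_edge(C, F). Edges now: 2
Op 3: add_edge(A, B). Edges now: 3
Op 4: add_edge(F, D). Edges now: 4
Op 5: add_edge(E, F). Edges now: 5
Compute levels (Kahn BFS):
  sources (in-degree 0): A, C, G
  process A: level=0
    A->B: in-degree(B)=0, level(B)=1, enqueue
  process C: level=0
    C->F: in-degree(F)=1, level(F)>=1
  process G: level=0
    G->E: in-degree(E)=0, level(E)=1, enqueue
  process B: level=1
  process E: level=1
    E->F: in-degree(F)=0, level(F)=2, enqueue
  process F: level=2
    F->D: in-degree(D)=0, level(D)=3, enqueue
  process D: level=3
All levels: A:0, B:1, C:0, D:3, E:1, F:2, G:0
max level = 3

Answer: 3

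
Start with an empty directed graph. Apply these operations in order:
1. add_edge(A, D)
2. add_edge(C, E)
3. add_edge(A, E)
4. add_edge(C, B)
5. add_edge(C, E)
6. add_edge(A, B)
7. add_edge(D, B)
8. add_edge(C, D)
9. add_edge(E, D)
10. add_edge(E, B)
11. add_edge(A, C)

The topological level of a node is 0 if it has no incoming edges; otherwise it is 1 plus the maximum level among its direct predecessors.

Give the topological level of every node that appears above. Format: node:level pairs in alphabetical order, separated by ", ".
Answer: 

Op 1: add_edge(A, D). Edges now: 1
Op 2: add_edge(C, E). Edges now: 2
Op 3: add_edge(A, E). Edges now: 3
Op 4: add_edge(C, B). Edges now: 4
Op 5: add_edge(C, E) (duplicate, no change). Edges now: 4
Op 6: add_edge(A, B). Edges now: 5
Op 7: add_edge(D, B). Edges now: 6
Op 8: add_edge(C, D). Edges now: 7
Op 9: add_edge(E, D). Edges now: 8
Op 10: add_edge(E, B). Edges now: 9
Op 11: add_edge(A, C). Edges now: 10
Compute levels (Kahn BFS):
  sources (in-degree 0): A
  process A: level=0
    A->B: in-degree(B)=3, level(B)>=1
    A->C: in-degree(C)=0, level(C)=1, enqueue
    A->D: in-degree(D)=2, level(D)>=1
    A->E: in-degree(E)=1, level(E)>=1
  process C: level=1
    C->B: in-degree(B)=2, level(B)>=2
    C->D: in-degree(D)=1, level(D)>=2
    C->E: in-degree(E)=0, level(E)=2, enqueue
  process E: level=2
    E->B: in-degree(B)=1, level(B)>=3
    E->D: in-degree(D)=0, level(D)=3, enqueue
  process D: level=3
    D->B: in-degree(B)=0, level(B)=4, enqueue
  process B: level=4
All levels: A:0, B:4, C:1, D:3, E:2

Answer: A:0, B:4, C:1, D:3, E:2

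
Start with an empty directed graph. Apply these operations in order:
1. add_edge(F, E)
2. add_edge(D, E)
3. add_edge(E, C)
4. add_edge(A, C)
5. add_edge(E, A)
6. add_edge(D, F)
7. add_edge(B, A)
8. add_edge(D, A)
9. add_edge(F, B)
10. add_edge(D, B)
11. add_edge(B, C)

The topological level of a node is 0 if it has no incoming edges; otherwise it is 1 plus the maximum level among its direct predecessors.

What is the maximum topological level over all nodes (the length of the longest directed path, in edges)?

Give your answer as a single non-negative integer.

Op 1: add_edge(F, E). Edges now: 1
Op 2: add_edge(D, E). Edges now: 2
Op 3: add_edge(E, C). Edges now: 3
Op 4: add_edge(A, C). Edges now: 4
Op 5: add_edge(E, A). Edges now: 5
Op 6: add_edge(D, F). Edges now: 6
Op 7: add_edge(B, A). Edges now: 7
Op 8: add_edge(D, A). Edges now: 8
Op 9: add_edge(F, B). Edges now: 9
Op 10: add_edge(D, B). Edges now: 10
Op 11: add_edge(B, C). Edges now: 11
Compute levels (Kahn BFS):
  sources (in-degree 0): D
  process D: level=0
    D->A: in-degree(A)=2, level(A)>=1
    D->B: in-degree(B)=1, level(B)>=1
    D->E: in-degree(E)=1, level(E)>=1
    D->F: in-degree(F)=0, level(F)=1, enqueue
  process F: level=1
    F->B: in-degree(B)=0, level(B)=2, enqueue
    F->E: in-degree(E)=0, level(E)=2, enqueue
  process B: level=2
    B->A: in-degree(A)=1, level(A)>=3
    B->C: in-degree(C)=2, level(C)>=3
  process E: level=2
    E->A: in-degree(A)=0, level(A)=3, enqueue
    E->C: in-degree(C)=1, level(C)>=3
  process A: level=3
    A->C: in-degree(C)=0, level(C)=4, enqueue
  process C: level=4
All levels: A:3, B:2, C:4, D:0, E:2, F:1
max level = 4

Answer: 4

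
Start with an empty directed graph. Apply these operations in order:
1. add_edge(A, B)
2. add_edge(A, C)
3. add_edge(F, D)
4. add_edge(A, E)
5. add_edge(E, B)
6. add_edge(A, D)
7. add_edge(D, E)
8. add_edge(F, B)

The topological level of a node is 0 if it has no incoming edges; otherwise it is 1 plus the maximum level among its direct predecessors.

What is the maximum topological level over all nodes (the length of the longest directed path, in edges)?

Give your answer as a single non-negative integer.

Answer: 3

Derivation:
Op 1: add_edge(A, B). Edges now: 1
Op 2: add_edge(A, C). Edges now: 2
Op 3: add_edge(F, D). Edges now: 3
Op 4: add_edge(A, E). Edges now: 4
Op 5: add_edge(E, B). Edges now: 5
Op 6: add_edge(A, D). Edges now: 6
Op 7: add_edge(D, E). Edges now: 7
Op 8: add_edge(F, B). Edges now: 8
Compute levels (Kahn BFS):
  sources (in-degree 0): A, F
  process A: level=0
    A->B: in-degree(B)=2, level(B)>=1
    A->C: in-degree(C)=0, level(C)=1, enqueue
    A->D: in-degree(D)=1, level(D)>=1
    A->E: in-degree(E)=1, level(E)>=1
  process F: level=0
    F->B: in-degree(B)=1, level(B)>=1
    F->D: in-degree(D)=0, level(D)=1, enqueue
  process C: level=1
  process D: level=1
    D->E: in-degree(E)=0, level(E)=2, enqueue
  process E: level=2
    E->B: in-degree(B)=0, level(B)=3, enqueue
  process B: level=3
All levels: A:0, B:3, C:1, D:1, E:2, F:0
max level = 3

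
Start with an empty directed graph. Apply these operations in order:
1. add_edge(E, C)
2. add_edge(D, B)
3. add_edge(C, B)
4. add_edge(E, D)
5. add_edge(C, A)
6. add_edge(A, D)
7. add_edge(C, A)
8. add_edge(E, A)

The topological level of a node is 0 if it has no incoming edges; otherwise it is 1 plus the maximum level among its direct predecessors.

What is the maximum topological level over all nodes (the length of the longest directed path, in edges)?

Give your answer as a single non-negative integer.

Op 1: add_edge(E, C). Edges now: 1
Op 2: add_edge(D, B). Edges now: 2
Op 3: add_edge(C, B). Edges now: 3
Op 4: add_edge(E, D). Edges now: 4
Op 5: add_edge(C, A). Edges now: 5
Op 6: add_edge(A, D). Edges now: 6
Op 7: add_edge(C, A) (duplicate, no change). Edges now: 6
Op 8: add_edge(E, A). Edges now: 7
Compute levels (Kahn BFS):
  sources (in-degree 0): E
  process E: level=0
    E->A: in-degree(A)=1, level(A)>=1
    E->C: in-degree(C)=0, level(C)=1, enqueue
    E->D: in-degree(D)=1, level(D)>=1
  process C: level=1
    C->A: in-degree(A)=0, level(A)=2, enqueue
    C->B: in-degree(B)=1, level(B)>=2
  process A: level=2
    A->D: in-degree(D)=0, level(D)=3, enqueue
  process D: level=3
    D->B: in-degree(B)=0, level(B)=4, enqueue
  process B: level=4
All levels: A:2, B:4, C:1, D:3, E:0
max level = 4

Answer: 4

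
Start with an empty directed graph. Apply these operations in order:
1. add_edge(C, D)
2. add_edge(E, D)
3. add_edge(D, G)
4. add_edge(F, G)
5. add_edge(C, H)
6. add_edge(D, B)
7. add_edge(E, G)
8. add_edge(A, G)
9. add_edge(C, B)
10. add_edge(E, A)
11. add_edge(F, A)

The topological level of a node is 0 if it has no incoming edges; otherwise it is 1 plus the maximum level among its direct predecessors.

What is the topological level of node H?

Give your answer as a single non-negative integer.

Answer: 1

Derivation:
Op 1: add_edge(C, D). Edges now: 1
Op 2: add_edge(E, D). Edges now: 2
Op 3: add_edge(D, G). Edges now: 3
Op 4: add_edge(F, G). Edges now: 4
Op 5: add_edge(C, H). Edges now: 5
Op 6: add_edge(D, B). Edges now: 6
Op 7: add_edge(E, G). Edges now: 7
Op 8: add_edge(A, G). Edges now: 8
Op 9: add_edge(C, B). Edges now: 9
Op 10: add_edge(E, A). Edges now: 10
Op 11: add_edge(F, A). Edges now: 11
Compute levels (Kahn BFS):
  sources (in-degree 0): C, E, F
  process C: level=0
    C->B: in-degree(B)=1, level(B)>=1
    C->D: in-degree(D)=1, level(D)>=1
    C->H: in-degree(H)=0, level(H)=1, enqueue
  process E: level=0
    E->A: in-degree(A)=1, level(A)>=1
    E->D: in-degree(D)=0, level(D)=1, enqueue
    E->G: in-degree(G)=3, level(G)>=1
  process F: level=0
    F->A: in-degree(A)=0, level(A)=1, enqueue
    F->G: in-degree(G)=2, level(G)>=1
  process H: level=1
  process D: level=1
    D->B: in-degree(B)=0, level(B)=2, enqueue
    D->G: in-degree(G)=1, level(G)>=2
  process A: level=1
    A->G: in-degree(G)=0, level(G)=2, enqueue
  process B: level=2
  process G: level=2
All levels: A:1, B:2, C:0, D:1, E:0, F:0, G:2, H:1
level(H) = 1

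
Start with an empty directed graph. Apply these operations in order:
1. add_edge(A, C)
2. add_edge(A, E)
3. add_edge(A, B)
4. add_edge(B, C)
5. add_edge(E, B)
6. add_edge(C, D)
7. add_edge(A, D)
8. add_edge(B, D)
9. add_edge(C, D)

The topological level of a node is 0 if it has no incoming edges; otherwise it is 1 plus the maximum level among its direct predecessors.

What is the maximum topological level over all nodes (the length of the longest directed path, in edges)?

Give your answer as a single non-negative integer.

Op 1: add_edge(A, C). Edges now: 1
Op 2: add_edge(A, E). Edges now: 2
Op 3: add_edge(A, B). Edges now: 3
Op 4: add_edge(B, C). Edges now: 4
Op 5: add_edge(E, B). Edges now: 5
Op 6: add_edge(C, D). Edges now: 6
Op 7: add_edge(A, D). Edges now: 7
Op 8: add_edge(B, D). Edges now: 8
Op 9: add_edge(C, D) (duplicate, no change). Edges now: 8
Compute levels (Kahn BFS):
  sources (in-degree 0): A
  process A: level=0
    A->B: in-degree(B)=1, level(B)>=1
    A->C: in-degree(C)=1, level(C)>=1
    A->D: in-degree(D)=2, level(D)>=1
    A->E: in-degree(E)=0, level(E)=1, enqueue
  process E: level=1
    E->B: in-degree(B)=0, level(B)=2, enqueue
  process B: level=2
    B->C: in-degree(C)=0, level(C)=3, enqueue
    B->D: in-degree(D)=1, level(D)>=3
  process C: level=3
    C->D: in-degree(D)=0, level(D)=4, enqueue
  process D: level=4
All levels: A:0, B:2, C:3, D:4, E:1
max level = 4

Answer: 4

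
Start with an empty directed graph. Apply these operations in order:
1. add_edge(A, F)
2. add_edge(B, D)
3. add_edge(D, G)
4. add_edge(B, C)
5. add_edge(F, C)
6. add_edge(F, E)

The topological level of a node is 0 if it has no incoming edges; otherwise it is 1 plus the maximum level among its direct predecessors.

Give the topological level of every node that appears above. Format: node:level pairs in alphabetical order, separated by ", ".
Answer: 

Op 1: add_edge(A, F). Edges now: 1
Op 2: add_edge(B, D). Edges now: 2
Op 3: add_edge(D, G). Edges now: 3
Op 4: add_edge(B, C). Edges now: 4
Op 5: add_edge(F, C). Edges now: 5
Op 6: add_edge(F, E). Edges now: 6
Compute levels (Kahn BFS):
  sources (in-degree 0): A, B
  process A: level=0
    A->F: in-degree(F)=0, level(F)=1, enqueue
  process B: level=0
    B->C: in-degree(C)=1, level(C)>=1
    B->D: in-degree(D)=0, level(D)=1, enqueue
  process F: level=1
    F->C: in-degree(C)=0, level(C)=2, enqueue
    F->E: in-degree(E)=0, level(E)=2, enqueue
  process D: level=1
    D->G: in-degree(G)=0, level(G)=2, enqueue
  process C: level=2
  process E: level=2
  process G: level=2
All levels: A:0, B:0, C:2, D:1, E:2, F:1, G:2

Answer: A:0, B:0, C:2, D:1, E:2, F:1, G:2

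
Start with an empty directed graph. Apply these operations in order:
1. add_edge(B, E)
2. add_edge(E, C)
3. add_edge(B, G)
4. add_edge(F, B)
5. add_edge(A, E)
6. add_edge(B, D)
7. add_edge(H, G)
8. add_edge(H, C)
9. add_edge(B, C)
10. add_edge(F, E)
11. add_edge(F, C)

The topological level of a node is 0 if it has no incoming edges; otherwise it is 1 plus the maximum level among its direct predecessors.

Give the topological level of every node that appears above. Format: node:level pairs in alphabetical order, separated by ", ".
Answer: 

Op 1: add_edge(B, E). Edges now: 1
Op 2: add_edge(E, C). Edges now: 2
Op 3: add_edge(B, G). Edges now: 3
Op 4: add_edge(F, B). Edges now: 4
Op 5: add_edge(A, E). Edges now: 5
Op 6: add_edge(B, D). Edges now: 6
Op 7: add_edge(H, G). Edges now: 7
Op 8: add_edge(H, C). Edges now: 8
Op 9: add_edge(B, C). Edges now: 9
Op 10: add_edge(F, E). Edges now: 10
Op 11: add_edge(F, C). Edges now: 11
Compute levels (Kahn BFS):
  sources (in-degree 0): A, F, H
  process A: level=0
    A->E: in-degree(E)=2, level(E)>=1
  process F: level=0
    F->B: in-degree(B)=0, level(B)=1, enqueue
    F->C: in-degree(C)=3, level(C)>=1
    F->E: in-degree(E)=1, level(E)>=1
  process H: level=0
    H->C: in-degree(C)=2, level(C)>=1
    H->G: in-degree(G)=1, level(G)>=1
  process B: level=1
    B->C: in-degree(C)=1, level(C)>=2
    B->D: in-degree(D)=0, level(D)=2, enqueue
    B->E: in-degree(E)=0, level(E)=2, enqueue
    B->G: in-degree(G)=0, level(G)=2, enqueue
  process D: level=2
  process E: level=2
    E->C: in-degree(C)=0, level(C)=3, enqueue
  process G: level=2
  process C: level=3
All levels: A:0, B:1, C:3, D:2, E:2, F:0, G:2, H:0

Answer: A:0, B:1, C:3, D:2, E:2, F:0, G:2, H:0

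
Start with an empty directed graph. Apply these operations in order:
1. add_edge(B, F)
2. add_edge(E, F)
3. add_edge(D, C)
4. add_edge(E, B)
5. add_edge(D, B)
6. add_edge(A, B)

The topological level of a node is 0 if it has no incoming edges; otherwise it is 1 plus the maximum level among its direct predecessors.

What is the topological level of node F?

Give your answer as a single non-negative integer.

Op 1: add_edge(B, F). Edges now: 1
Op 2: add_edge(E, F). Edges now: 2
Op 3: add_edge(D, C). Edges now: 3
Op 4: add_edge(E, B). Edges now: 4
Op 5: add_edge(D, B). Edges now: 5
Op 6: add_edge(A, B). Edges now: 6
Compute levels (Kahn BFS):
  sources (in-degree 0): A, D, E
  process A: level=0
    A->B: in-degree(B)=2, level(B)>=1
  process D: level=0
    D->B: in-degree(B)=1, level(B)>=1
    D->C: in-degree(C)=0, level(C)=1, enqueue
  process E: level=0
    E->B: in-degree(B)=0, level(B)=1, enqueue
    E->F: in-degree(F)=1, level(F)>=1
  process C: level=1
  process B: level=1
    B->F: in-degree(F)=0, level(F)=2, enqueue
  process F: level=2
All levels: A:0, B:1, C:1, D:0, E:0, F:2
level(F) = 2

Answer: 2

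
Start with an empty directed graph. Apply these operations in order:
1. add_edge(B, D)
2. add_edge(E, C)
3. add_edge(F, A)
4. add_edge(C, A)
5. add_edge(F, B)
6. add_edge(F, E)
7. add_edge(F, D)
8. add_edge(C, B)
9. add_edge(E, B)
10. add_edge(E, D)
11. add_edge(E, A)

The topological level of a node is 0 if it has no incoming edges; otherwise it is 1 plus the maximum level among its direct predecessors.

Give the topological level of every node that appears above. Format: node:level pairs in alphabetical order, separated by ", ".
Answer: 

Answer: A:3, B:3, C:2, D:4, E:1, F:0

Derivation:
Op 1: add_edge(B, D). Edges now: 1
Op 2: add_edge(E, C). Edges now: 2
Op 3: add_edge(F, A). Edges now: 3
Op 4: add_edge(C, A). Edges now: 4
Op 5: add_edge(F, B). Edges now: 5
Op 6: add_edge(F, E). Edges now: 6
Op 7: add_edge(F, D). Edges now: 7
Op 8: add_edge(C, B). Edges now: 8
Op 9: add_edge(E, B). Edges now: 9
Op 10: add_edge(E, D). Edges now: 10
Op 11: add_edge(E, A). Edges now: 11
Compute levels (Kahn BFS):
  sources (in-degree 0): F
  process F: level=0
    F->A: in-degree(A)=2, level(A)>=1
    F->B: in-degree(B)=2, level(B)>=1
    F->D: in-degree(D)=2, level(D)>=1
    F->E: in-degree(E)=0, level(E)=1, enqueue
  process E: level=1
    E->A: in-degree(A)=1, level(A)>=2
    E->B: in-degree(B)=1, level(B)>=2
    E->C: in-degree(C)=0, level(C)=2, enqueue
    E->D: in-degree(D)=1, level(D)>=2
  process C: level=2
    C->A: in-degree(A)=0, level(A)=3, enqueue
    C->B: in-degree(B)=0, level(B)=3, enqueue
  process A: level=3
  process B: level=3
    B->D: in-degree(D)=0, level(D)=4, enqueue
  process D: level=4
All levels: A:3, B:3, C:2, D:4, E:1, F:0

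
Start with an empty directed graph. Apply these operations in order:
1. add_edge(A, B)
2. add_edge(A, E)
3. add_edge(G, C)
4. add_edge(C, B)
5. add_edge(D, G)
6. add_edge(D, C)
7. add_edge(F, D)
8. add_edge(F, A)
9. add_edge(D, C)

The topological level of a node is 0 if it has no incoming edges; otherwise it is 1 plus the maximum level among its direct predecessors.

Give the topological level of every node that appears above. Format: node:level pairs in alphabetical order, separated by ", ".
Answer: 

Op 1: add_edge(A, B). Edges now: 1
Op 2: add_edge(A, E). Edges now: 2
Op 3: add_edge(G, C). Edges now: 3
Op 4: add_edge(C, B). Edges now: 4
Op 5: add_edge(D, G). Edges now: 5
Op 6: add_edge(D, C). Edges now: 6
Op 7: add_edge(F, D). Edges now: 7
Op 8: add_edge(F, A). Edges now: 8
Op 9: add_edge(D, C) (duplicate, no change). Edges now: 8
Compute levels (Kahn BFS):
  sources (in-degree 0): F
  process F: level=0
    F->A: in-degree(A)=0, level(A)=1, enqueue
    F->D: in-degree(D)=0, level(D)=1, enqueue
  process A: level=1
    A->B: in-degree(B)=1, level(B)>=2
    A->E: in-degree(E)=0, level(E)=2, enqueue
  process D: level=1
    D->C: in-degree(C)=1, level(C)>=2
    D->G: in-degree(G)=0, level(G)=2, enqueue
  process E: level=2
  process G: level=2
    G->C: in-degree(C)=0, level(C)=3, enqueue
  process C: level=3
    C->B: in-degree(B)=0, level(B)=4, enqueue
  process B: level=4
All levels: A:1, B:4, C:3, D:1, E:2, F:0, G:2

Answer: A:1, B:4, C:3, D:1, E:2, F:0, G:2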